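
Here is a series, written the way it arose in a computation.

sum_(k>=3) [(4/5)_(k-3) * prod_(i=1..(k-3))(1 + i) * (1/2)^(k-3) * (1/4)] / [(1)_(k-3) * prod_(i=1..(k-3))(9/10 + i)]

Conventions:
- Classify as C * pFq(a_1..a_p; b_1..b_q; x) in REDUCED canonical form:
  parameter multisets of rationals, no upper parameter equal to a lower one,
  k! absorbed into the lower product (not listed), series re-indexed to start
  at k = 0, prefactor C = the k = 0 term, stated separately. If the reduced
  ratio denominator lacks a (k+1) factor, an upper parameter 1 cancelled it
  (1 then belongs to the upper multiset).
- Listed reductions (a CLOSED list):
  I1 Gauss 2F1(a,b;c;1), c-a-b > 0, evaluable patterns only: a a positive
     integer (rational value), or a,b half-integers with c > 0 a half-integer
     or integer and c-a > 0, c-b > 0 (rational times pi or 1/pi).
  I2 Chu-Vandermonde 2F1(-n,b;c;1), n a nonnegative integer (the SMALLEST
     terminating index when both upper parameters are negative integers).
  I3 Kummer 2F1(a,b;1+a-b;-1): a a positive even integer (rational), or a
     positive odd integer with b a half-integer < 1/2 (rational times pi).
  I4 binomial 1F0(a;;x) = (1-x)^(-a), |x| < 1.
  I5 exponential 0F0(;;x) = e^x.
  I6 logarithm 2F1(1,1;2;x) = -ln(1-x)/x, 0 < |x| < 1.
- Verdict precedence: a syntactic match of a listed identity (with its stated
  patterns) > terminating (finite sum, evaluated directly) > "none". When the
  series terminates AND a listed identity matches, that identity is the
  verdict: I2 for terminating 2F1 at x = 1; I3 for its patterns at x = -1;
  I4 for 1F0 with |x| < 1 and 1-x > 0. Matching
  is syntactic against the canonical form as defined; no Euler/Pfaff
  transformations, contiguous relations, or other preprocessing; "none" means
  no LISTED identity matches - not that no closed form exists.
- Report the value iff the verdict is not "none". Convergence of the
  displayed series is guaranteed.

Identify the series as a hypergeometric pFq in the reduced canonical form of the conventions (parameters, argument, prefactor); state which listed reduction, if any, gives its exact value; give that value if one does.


Canonical form: C = 1/4 times 2F1 with upper {4/5, 2}, lower {19/10}, x = 1/2. Verdict: none. No listed pattern accepts 2F1(4/5, 2; 19/10; 1/2).

The tell: t_0 = 1/4 here, and (1)_k (C = 1/4) is k! itself.
Ratio: r(k) = (1/2) * (k+4/5) (k+2) / [(k+19/10) (k+1)] - rational in k. x = (1/2); t_0 = 1/4; negate the roots.


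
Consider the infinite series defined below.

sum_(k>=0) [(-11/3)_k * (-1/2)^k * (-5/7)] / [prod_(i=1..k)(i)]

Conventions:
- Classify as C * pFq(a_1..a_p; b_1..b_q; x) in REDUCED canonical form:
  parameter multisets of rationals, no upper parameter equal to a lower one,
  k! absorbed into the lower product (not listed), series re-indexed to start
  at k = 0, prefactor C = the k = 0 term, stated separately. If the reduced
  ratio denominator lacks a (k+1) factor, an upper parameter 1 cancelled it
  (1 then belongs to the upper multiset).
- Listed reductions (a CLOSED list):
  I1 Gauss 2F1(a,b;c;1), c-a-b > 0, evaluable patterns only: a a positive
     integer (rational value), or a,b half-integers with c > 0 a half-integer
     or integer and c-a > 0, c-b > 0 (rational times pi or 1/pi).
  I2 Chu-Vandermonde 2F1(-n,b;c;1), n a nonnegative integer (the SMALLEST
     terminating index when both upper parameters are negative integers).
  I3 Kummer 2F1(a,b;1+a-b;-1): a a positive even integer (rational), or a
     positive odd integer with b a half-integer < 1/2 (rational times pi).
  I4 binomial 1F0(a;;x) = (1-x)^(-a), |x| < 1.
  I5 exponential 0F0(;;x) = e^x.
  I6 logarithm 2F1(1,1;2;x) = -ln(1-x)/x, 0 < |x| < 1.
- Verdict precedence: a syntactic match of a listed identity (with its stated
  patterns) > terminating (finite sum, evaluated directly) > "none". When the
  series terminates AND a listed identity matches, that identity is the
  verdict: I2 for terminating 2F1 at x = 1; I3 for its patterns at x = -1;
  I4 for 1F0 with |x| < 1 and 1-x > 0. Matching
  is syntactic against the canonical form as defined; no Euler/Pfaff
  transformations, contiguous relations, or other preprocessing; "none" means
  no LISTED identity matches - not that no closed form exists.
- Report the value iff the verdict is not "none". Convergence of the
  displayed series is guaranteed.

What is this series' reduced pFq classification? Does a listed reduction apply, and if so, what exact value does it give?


At argument -1/2: a 1F0 with upper {-11/3}, lower {-}, scaled by C = -5/7. Verdict: the I4 binomial reduction fires (the 1F0 binomial series: exponent 11/3, x = -1/2). Its exact value is (-5/7) * (3/2)^(11/3).

Structural cue: t_0 = -5/7 here, and the product of the first k integers (C = -5/7, x = -1/2) is k!.
Term ratio: r(k) = (-1/2) * (k-11/3) / [(k+1)] - rational in k, leading ratio (-1/2); with t_0 = -5/7, classification follows.


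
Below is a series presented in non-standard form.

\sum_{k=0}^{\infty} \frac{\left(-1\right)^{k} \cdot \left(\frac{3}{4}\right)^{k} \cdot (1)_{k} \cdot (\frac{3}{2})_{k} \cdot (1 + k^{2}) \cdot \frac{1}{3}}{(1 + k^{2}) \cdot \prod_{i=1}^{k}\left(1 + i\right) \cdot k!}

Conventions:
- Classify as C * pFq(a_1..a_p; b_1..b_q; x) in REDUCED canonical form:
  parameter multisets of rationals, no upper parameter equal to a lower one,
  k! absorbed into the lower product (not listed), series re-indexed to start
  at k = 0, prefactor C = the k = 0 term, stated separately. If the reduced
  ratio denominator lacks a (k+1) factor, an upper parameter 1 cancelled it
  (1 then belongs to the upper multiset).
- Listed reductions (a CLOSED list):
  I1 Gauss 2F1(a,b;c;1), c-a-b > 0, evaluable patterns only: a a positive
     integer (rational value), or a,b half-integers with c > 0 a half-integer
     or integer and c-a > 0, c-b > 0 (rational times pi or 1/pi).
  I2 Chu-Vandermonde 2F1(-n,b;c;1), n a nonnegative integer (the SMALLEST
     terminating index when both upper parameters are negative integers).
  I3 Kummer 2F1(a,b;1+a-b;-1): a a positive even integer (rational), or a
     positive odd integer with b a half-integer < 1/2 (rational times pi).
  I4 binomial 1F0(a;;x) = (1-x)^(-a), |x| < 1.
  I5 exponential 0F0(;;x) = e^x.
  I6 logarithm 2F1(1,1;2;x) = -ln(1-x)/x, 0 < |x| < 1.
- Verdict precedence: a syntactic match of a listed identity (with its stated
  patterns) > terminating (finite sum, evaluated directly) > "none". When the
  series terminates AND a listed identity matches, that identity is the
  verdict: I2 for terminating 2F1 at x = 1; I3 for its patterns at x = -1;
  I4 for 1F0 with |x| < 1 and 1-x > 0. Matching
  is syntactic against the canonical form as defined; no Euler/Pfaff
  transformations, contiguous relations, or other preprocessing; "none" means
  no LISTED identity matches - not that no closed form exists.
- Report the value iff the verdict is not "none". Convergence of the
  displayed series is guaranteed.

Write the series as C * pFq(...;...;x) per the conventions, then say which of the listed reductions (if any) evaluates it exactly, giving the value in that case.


The series (x = -\frac{3}{4}) is 2F1: upper {1, \frac{3}{2}}, lower {2}, prefactor \frac{1}{3}. Verdict: none (x = -\frac{3}{4}): each listed identity misses the multisets {1, \frac{3}{2}} ; {2}.

First insight: x = -\frac{3}{4} and the (-1)^k factor (C = 1/3, x = -3/4) folds into the argument's sign.
Step ratio: r(k) = -\frac{3}{4} * (k+1) (k+\frac{3}{2}) / [(k+2) (k+1)] - rational in k. x = -\frac{3}{4}; t_0 = \frac{1}{3}; negate the roots.


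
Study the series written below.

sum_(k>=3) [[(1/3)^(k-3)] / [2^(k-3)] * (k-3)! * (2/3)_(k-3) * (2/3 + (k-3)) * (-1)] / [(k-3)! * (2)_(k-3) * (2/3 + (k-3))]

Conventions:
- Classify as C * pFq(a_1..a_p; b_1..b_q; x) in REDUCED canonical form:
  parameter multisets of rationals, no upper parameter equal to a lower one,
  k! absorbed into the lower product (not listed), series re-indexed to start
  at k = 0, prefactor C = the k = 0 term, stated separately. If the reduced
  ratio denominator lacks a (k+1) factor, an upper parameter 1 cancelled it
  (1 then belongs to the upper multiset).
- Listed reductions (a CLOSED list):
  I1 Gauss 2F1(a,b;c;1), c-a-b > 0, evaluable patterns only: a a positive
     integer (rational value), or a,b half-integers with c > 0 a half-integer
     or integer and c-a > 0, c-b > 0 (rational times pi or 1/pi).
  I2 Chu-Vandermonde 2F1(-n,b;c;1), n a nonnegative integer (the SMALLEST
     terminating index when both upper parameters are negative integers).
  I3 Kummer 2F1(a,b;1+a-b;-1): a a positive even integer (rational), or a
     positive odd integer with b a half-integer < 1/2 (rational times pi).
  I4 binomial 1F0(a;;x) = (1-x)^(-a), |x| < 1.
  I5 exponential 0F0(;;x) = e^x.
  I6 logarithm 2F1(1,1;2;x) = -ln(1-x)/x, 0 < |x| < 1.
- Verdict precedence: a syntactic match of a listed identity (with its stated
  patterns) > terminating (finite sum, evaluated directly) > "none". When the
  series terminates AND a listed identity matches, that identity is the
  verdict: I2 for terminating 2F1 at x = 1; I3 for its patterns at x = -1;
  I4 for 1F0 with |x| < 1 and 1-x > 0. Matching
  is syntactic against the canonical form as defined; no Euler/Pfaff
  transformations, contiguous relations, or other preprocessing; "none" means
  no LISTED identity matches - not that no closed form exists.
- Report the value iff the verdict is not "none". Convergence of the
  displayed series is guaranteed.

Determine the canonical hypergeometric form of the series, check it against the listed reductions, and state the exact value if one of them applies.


Canonical form: C = -1 times 2F1 with upper {2/3, 1}, lower {2}, x = 1/6. Verdict: none. No listed pattern accepts 2F1(2/3, 1; 2; 1/6).

First insight: t_0 being -1, the two k-th powers (prefactor -1) combine into one argument.
Step ratio: r(k) = (1/6) * (k+2/3) (k+1) / [(k+2) (k+1)] - rational in k, leading ratio (1/6); with t_0 = -1, classification follows.


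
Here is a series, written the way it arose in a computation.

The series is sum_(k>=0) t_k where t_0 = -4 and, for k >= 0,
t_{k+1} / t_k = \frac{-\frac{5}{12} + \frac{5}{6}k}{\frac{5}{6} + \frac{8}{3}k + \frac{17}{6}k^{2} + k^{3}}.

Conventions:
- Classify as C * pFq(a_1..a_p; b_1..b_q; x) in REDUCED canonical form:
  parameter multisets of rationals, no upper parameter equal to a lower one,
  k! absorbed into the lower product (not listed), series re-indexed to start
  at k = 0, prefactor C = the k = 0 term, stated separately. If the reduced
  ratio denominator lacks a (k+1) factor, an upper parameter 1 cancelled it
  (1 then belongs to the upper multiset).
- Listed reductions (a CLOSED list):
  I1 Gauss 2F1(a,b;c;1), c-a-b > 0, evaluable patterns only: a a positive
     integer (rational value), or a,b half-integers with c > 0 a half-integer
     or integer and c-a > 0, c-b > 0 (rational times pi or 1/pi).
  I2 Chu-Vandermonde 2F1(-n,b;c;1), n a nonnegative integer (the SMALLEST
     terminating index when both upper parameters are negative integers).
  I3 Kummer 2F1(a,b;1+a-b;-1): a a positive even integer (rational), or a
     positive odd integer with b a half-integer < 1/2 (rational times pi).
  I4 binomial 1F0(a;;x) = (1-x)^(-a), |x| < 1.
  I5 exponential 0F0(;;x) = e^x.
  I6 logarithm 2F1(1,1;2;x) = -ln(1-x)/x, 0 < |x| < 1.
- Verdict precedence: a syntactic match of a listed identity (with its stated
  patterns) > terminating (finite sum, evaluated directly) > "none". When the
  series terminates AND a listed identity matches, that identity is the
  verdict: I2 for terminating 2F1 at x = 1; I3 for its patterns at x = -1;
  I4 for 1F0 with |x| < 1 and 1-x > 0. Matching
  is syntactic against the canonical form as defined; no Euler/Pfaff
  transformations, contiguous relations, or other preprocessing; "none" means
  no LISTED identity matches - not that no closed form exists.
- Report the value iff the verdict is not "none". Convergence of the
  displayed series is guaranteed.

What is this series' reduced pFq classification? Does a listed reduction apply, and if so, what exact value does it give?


Classification (C = -4): 1F2 with upper {-\frac{1}{2}}, lower {\frac{5}{6}, 1}, argument x = \frac{5}{6}. Verdict: none. No listed pattern accepts 1F2(-\frac{1}{2}; \frac{5}{6}, 1; \frac{5}{6}).

The tell: from the first term -4: factor the ratio over Q (C = -4, x = 5/6): negated roots = parameters.
Consecutive-term ratio: r(k) = \frac{5}{6} * (k-\frac{1}{2}) / [(k+\frac{5}{6}) (k+1) (k+1)] - rational; roots negated = parameters, x = \frac{5}{6}, C = -4.


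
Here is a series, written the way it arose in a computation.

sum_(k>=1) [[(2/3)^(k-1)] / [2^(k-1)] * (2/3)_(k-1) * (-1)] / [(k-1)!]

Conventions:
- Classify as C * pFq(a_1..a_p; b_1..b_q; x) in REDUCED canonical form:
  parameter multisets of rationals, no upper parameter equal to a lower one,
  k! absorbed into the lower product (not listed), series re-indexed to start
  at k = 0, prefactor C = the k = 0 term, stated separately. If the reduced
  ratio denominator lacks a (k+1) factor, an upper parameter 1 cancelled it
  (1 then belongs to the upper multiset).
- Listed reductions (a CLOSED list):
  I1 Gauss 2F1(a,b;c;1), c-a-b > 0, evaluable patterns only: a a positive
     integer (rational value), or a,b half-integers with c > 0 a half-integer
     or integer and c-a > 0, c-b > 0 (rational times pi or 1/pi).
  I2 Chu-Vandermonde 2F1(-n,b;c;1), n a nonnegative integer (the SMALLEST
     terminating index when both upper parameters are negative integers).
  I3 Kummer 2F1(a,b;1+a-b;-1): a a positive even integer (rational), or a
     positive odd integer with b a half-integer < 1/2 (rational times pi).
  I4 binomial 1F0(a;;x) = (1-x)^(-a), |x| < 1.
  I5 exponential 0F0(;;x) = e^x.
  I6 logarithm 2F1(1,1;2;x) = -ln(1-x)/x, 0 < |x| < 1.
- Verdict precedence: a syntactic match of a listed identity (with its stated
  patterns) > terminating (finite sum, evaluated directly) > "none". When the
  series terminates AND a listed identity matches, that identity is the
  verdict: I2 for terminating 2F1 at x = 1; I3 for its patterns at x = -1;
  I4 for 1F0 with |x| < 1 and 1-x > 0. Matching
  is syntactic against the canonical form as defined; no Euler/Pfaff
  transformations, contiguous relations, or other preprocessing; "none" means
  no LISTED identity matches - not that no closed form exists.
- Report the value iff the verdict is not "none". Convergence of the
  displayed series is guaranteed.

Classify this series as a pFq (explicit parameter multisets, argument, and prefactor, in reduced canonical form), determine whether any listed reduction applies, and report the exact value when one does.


The tell: from the first term -1: the two k-th powers (C = -1, x = 1/3) combine into one argument.
Ratio: r(k) = (1/3) * (k+2/3) / [(k+1)] - rational; roots negated = parameters, x = (1/3), C = -1.

Canonical form: C = -1 times 1F0 with upper {2/3}, lower {-}, x = 1/3. Verdict: binomial (I4) matches (the 1F0 binomial series: exponent -2/3, x = 1/3). Exact value: (-1) * (2/3)^(-2/3).


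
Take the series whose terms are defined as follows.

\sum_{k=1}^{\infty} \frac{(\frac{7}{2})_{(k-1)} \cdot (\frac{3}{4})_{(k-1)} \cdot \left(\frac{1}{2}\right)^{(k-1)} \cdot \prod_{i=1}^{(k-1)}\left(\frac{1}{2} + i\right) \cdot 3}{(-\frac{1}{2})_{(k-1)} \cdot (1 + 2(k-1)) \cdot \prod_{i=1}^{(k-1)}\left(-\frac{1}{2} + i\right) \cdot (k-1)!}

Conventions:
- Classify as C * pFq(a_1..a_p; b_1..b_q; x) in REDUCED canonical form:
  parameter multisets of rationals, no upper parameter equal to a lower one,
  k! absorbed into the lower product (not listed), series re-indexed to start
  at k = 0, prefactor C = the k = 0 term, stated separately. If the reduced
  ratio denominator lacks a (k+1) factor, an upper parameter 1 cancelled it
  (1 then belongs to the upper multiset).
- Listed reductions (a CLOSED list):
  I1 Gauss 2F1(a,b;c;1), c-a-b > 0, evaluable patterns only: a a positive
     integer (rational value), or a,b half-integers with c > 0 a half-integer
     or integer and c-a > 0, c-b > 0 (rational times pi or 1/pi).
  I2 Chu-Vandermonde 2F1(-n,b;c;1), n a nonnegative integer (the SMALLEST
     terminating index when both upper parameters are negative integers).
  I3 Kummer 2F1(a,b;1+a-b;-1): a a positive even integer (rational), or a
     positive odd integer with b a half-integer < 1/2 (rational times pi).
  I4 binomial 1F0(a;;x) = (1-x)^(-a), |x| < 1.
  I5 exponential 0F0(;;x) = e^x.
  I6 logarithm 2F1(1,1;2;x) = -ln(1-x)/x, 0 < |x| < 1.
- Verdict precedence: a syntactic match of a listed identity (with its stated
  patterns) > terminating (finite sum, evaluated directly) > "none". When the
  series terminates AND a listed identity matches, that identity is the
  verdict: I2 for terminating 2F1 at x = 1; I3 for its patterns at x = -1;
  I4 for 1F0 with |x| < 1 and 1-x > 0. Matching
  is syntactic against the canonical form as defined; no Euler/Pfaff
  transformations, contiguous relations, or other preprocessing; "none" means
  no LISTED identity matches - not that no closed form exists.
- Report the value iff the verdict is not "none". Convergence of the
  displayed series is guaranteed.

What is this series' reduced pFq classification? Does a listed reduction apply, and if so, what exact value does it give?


Key observation: with t_0 = 3, the running product (C = 3) telescopes to a rising factorial.
Adjacent-term ratio: r(k) = \frac{1}{2} * (k+\frac{3}{4}) (k+\frac{7}{2}) / [(k-\frac{1}{2}) (k+1)] - rational in k, leading ratio \frac{1}{2}; with t_0 = 3, classification follows.

Reduced: x = \frac{1}{2}, 2F1, upper = {\frac{3}{4}, \frac{7}{2}}, lower = {-\frac{1}{2}}, C = 3. Verdict: none. Every listed pattern misses the 2F1 form at \frac{1}{2}, upper {\frac{3}{4}, \frac{7}{2}}.


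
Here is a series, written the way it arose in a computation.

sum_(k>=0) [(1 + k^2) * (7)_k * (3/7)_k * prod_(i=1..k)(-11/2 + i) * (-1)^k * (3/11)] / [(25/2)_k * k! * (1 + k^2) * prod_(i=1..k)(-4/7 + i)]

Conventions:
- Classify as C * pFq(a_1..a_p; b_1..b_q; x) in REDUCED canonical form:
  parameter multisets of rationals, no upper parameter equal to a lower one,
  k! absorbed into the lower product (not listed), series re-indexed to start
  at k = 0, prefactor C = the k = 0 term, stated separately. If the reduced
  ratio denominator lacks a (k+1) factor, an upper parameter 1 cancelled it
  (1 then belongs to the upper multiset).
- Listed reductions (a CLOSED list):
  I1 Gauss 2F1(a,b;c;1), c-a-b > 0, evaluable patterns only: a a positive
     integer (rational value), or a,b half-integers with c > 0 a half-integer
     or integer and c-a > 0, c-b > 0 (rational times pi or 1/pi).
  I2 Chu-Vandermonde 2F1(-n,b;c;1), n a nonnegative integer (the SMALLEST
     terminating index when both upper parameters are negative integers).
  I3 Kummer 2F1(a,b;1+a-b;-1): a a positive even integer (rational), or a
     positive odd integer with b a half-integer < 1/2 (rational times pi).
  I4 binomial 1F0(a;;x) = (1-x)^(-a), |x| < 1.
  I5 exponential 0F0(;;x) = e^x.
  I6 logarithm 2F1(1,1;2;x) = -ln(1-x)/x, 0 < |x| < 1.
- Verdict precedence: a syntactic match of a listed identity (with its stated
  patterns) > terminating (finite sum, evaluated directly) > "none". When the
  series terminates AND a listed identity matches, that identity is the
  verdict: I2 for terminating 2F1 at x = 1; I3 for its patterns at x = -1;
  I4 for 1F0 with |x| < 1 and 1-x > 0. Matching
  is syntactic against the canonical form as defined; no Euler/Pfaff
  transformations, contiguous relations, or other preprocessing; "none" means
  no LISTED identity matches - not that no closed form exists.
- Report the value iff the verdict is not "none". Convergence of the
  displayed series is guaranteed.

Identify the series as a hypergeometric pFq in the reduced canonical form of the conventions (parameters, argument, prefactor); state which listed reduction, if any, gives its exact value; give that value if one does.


At argument -1: a 2F1 with upper {-9/2, 7}, lower {25/2}, scaled by C = 3/11. Verdict: Kummer (I3) fires (x = -1; c = 25/2 equals 1+a-b for upper {-9/2, 7}: listed pattern). Value: (91265265/134217728) * pi.

Key step: t_0 being 3/11, the parameter 3/7 appears in both the upper and lower lists and cancels (alongside the other common factor).
Step ratio: r(k) = (-1) * (k-9/2) (k+7) / [(k+25/2) (k+1)] - rational in k. x = (-1); t_0 = 3/11; negate the roots.


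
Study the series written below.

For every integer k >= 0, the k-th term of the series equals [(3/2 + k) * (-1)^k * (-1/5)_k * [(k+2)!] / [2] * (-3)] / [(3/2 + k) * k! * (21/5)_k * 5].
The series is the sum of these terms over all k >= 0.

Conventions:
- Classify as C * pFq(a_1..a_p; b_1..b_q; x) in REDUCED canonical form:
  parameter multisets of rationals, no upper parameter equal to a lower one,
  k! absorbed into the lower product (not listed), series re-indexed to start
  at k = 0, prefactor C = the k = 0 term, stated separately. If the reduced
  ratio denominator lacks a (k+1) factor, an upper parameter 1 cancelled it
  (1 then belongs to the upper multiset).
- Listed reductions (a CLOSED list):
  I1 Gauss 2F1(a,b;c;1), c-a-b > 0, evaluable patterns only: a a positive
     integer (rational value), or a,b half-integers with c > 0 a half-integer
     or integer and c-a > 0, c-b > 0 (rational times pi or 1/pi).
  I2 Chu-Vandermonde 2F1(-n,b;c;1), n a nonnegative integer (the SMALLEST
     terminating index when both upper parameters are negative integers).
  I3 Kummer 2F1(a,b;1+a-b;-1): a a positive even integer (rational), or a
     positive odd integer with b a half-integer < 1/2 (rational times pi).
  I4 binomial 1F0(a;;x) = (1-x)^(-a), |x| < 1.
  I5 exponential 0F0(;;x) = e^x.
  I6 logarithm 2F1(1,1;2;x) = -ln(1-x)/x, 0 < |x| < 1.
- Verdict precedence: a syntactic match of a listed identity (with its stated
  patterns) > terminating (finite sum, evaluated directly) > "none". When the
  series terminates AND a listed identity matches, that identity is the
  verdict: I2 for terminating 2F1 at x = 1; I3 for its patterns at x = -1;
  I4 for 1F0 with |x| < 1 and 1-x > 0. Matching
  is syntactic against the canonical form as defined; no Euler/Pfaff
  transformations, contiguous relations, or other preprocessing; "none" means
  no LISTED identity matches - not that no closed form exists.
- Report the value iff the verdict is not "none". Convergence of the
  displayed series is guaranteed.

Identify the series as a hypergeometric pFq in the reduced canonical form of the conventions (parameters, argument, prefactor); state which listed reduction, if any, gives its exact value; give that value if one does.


Reduced: x = -1, 2F1, upper = {-1/5, 3}, lower = {21/5}, C = -3/5. Verdict: none. Every listed pattern misses the 2F1 form at -1, upper {-1/5, 3}.

Key observation: from the first term -3/5: the factor k + 3/2 cancels (top and bottom), leaving C = -3/5.
Step ratio: r(k) = (-1) * (k-1/5) (k+3) / [(k+21/5) (k+1)] - poly over poly, x = (-1) from leading terms; C = -3/5 at k = 0.


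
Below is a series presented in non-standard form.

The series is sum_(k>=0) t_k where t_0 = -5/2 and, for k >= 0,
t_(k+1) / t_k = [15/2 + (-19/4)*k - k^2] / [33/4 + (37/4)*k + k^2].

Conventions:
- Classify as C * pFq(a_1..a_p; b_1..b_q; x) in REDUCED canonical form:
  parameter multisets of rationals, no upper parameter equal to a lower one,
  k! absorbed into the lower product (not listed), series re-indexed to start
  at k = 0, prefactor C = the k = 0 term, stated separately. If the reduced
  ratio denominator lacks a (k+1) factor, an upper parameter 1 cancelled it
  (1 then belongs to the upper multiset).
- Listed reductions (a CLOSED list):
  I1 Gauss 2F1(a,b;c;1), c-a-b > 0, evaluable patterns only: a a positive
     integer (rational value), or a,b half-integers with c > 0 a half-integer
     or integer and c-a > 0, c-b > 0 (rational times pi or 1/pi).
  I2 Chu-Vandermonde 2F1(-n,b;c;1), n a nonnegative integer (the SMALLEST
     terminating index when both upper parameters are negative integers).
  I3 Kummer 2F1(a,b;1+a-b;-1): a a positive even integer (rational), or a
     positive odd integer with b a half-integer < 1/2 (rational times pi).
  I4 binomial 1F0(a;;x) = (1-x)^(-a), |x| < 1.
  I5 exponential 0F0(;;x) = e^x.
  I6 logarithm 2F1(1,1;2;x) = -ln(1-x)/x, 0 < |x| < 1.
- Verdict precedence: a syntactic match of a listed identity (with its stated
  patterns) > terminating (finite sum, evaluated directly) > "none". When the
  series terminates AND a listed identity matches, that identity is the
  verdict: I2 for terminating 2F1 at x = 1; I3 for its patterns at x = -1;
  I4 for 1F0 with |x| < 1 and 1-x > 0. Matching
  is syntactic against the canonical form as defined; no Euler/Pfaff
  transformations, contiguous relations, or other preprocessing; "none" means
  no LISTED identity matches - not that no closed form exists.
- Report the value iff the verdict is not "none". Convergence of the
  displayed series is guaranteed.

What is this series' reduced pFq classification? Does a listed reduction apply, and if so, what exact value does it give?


Structural cue: t_0 = -5/2 here, and the expanded ratio factors over Q; C = -5/2, x = -1, roots give parameters.
Step ratio: r(k) = (-1) * (k-5/4) (k+6) / [(k+33/4) (k+1)] - rational in k, leading ratio (-1); with t_0 = -5/2, classification follows.

Prefactor -5/2, argument -1: 2F1 with upper {-5/4, 6} over lower {33/4}. Verdict: Kummer (I3) fires (x = -1; c = 33/4 equals 1+a-b for upper {-5/4, 6}: listed pattern). Sum: -5075/1024.


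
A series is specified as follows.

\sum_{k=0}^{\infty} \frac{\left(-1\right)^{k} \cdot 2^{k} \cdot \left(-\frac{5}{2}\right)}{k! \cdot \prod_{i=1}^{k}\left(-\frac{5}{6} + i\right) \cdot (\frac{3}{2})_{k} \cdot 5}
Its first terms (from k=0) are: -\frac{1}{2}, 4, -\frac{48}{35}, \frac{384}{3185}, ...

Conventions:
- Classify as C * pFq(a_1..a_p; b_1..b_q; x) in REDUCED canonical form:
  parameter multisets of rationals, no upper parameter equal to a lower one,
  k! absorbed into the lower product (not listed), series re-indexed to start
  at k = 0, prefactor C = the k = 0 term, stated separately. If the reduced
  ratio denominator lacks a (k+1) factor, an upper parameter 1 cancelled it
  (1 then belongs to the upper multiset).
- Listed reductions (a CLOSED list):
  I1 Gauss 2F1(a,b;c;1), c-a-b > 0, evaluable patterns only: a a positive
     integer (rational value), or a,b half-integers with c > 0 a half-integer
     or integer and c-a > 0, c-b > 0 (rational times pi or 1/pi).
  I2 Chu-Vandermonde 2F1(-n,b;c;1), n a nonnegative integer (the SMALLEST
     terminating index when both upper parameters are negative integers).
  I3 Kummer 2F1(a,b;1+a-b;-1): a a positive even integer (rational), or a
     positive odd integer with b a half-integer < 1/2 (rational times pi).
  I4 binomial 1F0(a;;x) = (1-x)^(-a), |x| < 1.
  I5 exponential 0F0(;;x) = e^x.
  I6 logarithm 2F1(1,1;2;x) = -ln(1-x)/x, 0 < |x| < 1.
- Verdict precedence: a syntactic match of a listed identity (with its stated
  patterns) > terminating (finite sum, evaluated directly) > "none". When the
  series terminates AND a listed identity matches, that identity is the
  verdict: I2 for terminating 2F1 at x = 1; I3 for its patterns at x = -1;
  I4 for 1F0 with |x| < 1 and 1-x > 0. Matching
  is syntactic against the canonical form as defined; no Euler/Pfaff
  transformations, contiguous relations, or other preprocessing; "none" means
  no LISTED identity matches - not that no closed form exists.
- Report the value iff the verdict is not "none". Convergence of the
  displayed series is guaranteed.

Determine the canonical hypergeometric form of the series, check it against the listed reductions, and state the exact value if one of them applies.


At argument -2: a 0F2 with upper {-}, lower {\frac{1}{6}, \frac{3}{2}}, scaled by C = -\frac{1}{2}. Verdict: none - this 0F2 at x = -2 matches no listed pattern, and upper {-} holds no stopper.

First insight: t_0 = -\frac{1}{2} here, and the constant factors (C = -1/2, x = -2) combine into one prefactor.
Consecutive-term ratio: r(k) = -2 * 1 / [(k+\frac{1}{6}) (k+\frac{3}{2}) (k+1)] - rational in k. x = -2; t_0 = -\frac{1}{2}; negate the roots.


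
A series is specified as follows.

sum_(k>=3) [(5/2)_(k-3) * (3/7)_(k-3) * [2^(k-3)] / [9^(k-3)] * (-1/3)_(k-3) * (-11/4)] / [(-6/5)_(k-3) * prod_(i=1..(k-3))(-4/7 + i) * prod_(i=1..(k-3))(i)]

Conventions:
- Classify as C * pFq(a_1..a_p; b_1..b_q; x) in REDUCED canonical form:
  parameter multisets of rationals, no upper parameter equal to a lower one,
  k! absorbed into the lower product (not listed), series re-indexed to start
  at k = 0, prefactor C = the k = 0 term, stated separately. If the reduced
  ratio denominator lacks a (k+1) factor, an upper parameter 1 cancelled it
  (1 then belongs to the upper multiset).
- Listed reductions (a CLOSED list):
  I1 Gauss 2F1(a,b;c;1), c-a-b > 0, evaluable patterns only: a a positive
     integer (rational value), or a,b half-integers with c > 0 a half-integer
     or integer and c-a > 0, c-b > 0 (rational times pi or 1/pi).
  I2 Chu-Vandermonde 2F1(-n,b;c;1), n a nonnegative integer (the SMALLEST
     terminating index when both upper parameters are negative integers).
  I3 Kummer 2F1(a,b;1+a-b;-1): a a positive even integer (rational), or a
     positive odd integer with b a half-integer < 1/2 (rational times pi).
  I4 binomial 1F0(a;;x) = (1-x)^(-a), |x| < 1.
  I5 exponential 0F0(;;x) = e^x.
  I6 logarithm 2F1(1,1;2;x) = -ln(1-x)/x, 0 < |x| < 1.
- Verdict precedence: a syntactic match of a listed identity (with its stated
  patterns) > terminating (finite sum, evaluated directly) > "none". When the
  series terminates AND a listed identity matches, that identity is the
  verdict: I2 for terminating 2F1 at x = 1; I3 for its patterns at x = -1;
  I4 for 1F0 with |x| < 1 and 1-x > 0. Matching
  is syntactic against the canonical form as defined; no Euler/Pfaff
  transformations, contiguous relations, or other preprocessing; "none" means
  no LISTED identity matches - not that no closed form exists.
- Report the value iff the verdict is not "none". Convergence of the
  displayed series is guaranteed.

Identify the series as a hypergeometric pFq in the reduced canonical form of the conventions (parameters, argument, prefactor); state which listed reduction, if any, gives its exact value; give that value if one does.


Prefactor -11/4, argument 2/9: 2F1 with upper {-1/3, 5/2} over lower {-6/5}. Verdict: none. No listed pattern accepts 2F1(-1/3, 5/2; -6/5; 2/9).

First insight: x = (2/9) and the lower running product (prefactor -11/4) is a rising factorial.
Term ratio: r(k) = (2/9) * (k-1/3) (k+5/2) / [(k-6/5) (k+1)] - poly over poly, x = (2/9) from leading terms; C = -11/4 at k = 0.


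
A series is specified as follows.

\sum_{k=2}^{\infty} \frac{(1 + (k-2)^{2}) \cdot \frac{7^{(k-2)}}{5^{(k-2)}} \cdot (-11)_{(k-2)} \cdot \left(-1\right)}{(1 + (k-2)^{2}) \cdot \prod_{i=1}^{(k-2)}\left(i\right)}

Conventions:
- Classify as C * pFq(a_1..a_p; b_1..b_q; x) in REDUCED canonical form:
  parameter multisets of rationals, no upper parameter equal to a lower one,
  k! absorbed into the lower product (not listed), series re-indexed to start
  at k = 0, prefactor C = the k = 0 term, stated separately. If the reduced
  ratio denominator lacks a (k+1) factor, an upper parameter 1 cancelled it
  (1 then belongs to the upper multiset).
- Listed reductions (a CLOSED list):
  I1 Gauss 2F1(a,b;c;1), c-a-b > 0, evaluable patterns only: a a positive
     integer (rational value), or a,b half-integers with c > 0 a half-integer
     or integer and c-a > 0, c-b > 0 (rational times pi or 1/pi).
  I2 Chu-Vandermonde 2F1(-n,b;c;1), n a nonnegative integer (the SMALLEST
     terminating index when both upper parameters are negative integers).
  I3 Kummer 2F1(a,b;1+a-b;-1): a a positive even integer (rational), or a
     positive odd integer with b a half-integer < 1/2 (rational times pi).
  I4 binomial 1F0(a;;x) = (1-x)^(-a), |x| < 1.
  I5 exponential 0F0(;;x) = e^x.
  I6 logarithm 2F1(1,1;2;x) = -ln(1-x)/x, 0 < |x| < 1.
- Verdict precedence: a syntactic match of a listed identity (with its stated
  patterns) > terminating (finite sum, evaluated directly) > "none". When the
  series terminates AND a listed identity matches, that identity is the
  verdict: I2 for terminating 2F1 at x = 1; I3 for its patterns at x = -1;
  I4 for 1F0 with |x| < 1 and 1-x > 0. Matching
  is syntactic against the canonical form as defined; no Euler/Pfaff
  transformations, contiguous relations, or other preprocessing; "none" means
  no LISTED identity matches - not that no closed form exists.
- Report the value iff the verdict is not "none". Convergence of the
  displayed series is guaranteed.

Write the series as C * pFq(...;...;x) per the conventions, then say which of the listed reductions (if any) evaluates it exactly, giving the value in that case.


Canonical form: C = -1 times 1F0 with upper {-11}, lower {-}, x = \frac{7}{5}. Verdict: terminating - upper parameter -11 makes this a finite sum (last index 11), evaluated exactly. Hence: \frac{2048}{48828125}.

Key step: t_0 being -1, the two geometric factors (prefactor -1) combine into one argument.
Ratio: r(k) = \frac{7}{5} * (k-11) / [(k+1)] - rational in k. x = \frac{7}{5}; t_0 = -1; negate the roots.


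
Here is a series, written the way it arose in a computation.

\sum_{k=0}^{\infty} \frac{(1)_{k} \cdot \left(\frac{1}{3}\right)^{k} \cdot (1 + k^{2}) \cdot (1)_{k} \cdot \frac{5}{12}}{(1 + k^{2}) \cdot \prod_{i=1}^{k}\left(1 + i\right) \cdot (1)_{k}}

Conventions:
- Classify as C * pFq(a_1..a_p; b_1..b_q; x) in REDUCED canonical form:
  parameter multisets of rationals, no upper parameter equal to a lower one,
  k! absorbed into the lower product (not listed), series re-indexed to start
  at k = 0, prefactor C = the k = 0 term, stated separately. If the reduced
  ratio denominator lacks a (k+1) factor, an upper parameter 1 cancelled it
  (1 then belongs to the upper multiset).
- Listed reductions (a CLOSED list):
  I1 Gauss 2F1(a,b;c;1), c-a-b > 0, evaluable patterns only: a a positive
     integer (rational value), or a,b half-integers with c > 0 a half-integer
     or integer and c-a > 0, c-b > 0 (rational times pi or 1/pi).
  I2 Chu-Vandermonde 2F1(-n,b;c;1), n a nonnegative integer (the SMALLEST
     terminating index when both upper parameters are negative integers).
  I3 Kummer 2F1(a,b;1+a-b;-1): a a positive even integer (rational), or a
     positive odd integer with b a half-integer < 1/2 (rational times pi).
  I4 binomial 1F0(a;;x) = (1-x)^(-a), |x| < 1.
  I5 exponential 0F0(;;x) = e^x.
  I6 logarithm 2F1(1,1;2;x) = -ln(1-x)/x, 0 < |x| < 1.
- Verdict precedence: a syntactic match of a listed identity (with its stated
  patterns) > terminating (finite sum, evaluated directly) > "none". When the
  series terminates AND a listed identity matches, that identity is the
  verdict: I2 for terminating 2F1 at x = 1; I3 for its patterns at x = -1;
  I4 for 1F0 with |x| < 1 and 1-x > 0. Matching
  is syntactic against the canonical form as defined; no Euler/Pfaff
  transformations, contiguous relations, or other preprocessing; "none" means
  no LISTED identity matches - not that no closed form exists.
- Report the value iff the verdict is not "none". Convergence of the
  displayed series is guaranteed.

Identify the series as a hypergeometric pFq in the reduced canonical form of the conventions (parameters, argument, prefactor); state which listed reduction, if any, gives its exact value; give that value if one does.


x = \frac{1}{3} here; the reduced form reads 2F1, upper {1, 1}, lower {2}, C = \frac{5}{12}. Verdict: logarithm (I6) fires (the logarithm: parameters (1,1;2), x = \frac{1}{3}). Value: \left(-\frac{5}{4}\right) \cdot \ln\left(\frac{2}{3}\right).

Structural cue: t_0 = \frac{5}{12} here, and (1)_k (C = 5/12, x = 1/3) is k! itself.
Consecutive-term ratio: r(k) = \frac{1}{3} * (k+1) (k+1) / [(k+2) (k+1)] - rational in k, leading ratio \frac{1}{3}; with t_0 = \frac{5}{12}, classification follows.


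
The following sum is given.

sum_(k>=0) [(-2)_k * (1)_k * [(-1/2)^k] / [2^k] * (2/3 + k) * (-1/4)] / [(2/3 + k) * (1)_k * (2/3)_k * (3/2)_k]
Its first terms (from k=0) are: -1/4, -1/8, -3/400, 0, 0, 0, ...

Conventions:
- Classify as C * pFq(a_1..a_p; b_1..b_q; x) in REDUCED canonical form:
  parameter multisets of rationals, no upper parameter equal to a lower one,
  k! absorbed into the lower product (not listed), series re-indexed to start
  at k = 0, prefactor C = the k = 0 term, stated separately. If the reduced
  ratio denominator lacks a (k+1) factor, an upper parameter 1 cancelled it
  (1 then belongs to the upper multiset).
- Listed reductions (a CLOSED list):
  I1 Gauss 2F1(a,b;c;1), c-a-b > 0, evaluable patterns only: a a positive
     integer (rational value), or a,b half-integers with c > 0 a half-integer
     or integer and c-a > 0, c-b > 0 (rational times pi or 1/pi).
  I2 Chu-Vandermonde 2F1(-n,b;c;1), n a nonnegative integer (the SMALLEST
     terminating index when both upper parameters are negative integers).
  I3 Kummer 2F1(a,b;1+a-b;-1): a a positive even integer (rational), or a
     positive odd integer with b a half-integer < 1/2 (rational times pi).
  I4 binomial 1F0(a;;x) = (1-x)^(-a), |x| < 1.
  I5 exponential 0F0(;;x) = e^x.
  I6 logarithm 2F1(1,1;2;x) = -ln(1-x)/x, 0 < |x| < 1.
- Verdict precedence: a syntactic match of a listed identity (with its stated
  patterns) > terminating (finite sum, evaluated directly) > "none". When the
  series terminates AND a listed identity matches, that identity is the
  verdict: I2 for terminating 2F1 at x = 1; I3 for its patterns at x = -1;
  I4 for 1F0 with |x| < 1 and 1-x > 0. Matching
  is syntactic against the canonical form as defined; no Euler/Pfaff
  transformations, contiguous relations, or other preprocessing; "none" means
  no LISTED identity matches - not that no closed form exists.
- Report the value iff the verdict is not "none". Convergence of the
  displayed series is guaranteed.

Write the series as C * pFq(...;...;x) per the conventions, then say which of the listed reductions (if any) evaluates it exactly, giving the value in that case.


First insight: from the first term -1/4: (1)_k (C = -1/4) is k! itself.
Term ratio: r(k) = (-1/4) * (k-2) (k+1) / [(k+2/3) (k+3/2) (k+1)] - rational in k. x = (-1/4); t_0 = -1/4; negate the roots.

Prefactor -1/4, argument -1/4: 2F2 with upper {-2, 1} over lower {2/3, 3/2}. Verdict: terminating - the sum ends at index 2 because -2 is a negative integer; exact evaluation follows. Sum: -153/400.


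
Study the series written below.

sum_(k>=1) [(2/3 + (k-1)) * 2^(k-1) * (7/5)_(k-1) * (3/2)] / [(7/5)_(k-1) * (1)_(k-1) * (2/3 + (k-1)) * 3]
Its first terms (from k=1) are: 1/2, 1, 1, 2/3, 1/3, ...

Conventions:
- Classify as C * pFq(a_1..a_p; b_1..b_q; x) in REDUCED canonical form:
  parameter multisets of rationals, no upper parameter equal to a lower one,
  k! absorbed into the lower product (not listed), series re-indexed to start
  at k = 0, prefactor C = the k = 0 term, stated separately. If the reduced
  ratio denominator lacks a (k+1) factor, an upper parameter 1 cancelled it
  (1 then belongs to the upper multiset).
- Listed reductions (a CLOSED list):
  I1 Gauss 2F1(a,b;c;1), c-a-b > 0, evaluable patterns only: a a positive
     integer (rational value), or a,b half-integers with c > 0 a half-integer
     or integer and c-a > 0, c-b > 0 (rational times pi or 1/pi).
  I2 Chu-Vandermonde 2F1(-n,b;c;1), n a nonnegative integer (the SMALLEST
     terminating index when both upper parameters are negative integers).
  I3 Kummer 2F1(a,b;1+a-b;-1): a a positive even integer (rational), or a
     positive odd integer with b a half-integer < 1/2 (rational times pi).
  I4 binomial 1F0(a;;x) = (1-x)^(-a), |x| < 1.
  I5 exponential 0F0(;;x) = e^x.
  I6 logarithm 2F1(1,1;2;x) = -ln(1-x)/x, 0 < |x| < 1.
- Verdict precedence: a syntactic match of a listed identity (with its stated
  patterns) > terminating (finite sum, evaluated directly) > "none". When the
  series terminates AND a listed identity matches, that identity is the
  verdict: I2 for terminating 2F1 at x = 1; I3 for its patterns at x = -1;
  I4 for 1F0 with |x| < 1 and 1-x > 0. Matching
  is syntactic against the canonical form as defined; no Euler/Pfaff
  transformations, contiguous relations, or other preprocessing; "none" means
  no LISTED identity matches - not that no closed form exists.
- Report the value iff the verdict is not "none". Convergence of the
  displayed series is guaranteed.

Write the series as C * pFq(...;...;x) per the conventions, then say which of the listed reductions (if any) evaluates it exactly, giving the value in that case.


First insight: with t_0 = 1/2, striking the common factor k + 2/3 reduces the term (C = 1/2, x = 2).
Step ratio: r(k) = 2 * 1 / [(k+1)] - poly over poly, x = 2 from leading terms; C = 1/2 at k = 0.

This is 1/2 * 0F0(-; -; 2) in reduced canonical form. Verdict (x = 2): the exponential series (I5) applies (the 0F0 exponential series at x = 2). Sum: (1/2) * e^(2).
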